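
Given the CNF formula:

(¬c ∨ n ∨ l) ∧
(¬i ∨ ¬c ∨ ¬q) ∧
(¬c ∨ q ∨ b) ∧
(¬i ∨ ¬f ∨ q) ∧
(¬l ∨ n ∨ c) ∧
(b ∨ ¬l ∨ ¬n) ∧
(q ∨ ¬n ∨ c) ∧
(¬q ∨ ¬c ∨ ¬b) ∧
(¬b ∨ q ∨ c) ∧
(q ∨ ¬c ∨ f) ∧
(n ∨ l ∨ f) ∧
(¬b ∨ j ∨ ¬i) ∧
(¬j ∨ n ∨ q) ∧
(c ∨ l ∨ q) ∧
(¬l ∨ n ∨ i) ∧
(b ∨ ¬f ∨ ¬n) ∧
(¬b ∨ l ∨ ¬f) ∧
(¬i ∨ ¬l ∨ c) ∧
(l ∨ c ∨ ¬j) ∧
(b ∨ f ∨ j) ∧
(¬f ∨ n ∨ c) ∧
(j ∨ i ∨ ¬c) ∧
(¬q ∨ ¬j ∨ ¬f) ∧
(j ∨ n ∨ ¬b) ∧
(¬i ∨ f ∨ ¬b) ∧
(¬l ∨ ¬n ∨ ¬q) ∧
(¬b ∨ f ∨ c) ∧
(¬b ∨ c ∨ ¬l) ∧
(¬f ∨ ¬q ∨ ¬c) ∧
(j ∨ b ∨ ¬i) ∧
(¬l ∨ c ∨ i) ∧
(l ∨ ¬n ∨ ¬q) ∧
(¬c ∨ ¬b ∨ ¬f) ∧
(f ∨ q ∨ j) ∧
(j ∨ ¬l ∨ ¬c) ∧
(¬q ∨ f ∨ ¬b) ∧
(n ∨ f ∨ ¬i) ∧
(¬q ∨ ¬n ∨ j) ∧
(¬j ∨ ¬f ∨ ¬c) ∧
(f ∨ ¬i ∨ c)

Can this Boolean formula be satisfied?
No

No, the formula is not satisfiable.

No assignment of truth values to the variables can make all 40 clauses true simultaneously.

The formula is UNSAT (unsatisfiable).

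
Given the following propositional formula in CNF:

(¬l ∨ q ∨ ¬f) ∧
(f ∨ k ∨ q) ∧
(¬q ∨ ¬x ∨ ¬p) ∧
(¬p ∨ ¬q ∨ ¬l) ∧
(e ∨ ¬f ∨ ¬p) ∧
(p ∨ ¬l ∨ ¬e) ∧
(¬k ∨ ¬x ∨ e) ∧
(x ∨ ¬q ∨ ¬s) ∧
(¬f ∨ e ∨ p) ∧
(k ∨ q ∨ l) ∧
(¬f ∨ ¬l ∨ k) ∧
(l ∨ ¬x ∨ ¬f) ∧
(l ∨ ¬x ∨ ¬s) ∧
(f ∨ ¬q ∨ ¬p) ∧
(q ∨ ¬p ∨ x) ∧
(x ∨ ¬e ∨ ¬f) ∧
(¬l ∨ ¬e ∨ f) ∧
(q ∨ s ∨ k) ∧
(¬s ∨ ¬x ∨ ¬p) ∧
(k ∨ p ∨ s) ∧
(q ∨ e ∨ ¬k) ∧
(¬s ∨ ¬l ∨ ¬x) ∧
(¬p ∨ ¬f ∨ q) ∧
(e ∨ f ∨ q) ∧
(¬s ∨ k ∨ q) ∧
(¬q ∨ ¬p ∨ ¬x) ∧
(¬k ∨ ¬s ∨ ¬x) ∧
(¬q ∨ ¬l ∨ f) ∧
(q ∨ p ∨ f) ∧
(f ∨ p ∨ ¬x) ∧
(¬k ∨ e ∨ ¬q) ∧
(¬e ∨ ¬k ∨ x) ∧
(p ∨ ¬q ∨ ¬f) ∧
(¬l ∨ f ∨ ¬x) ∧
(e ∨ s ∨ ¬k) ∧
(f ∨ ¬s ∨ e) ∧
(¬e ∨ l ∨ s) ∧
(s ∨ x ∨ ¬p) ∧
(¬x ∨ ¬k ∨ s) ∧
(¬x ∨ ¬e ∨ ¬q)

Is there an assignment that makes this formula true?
No

No, the formula is not satisfiable.

No assignment of truth values to the variables can make all 40 clauses true simultaneously.

The formula is UNSAT (unsatisfiable).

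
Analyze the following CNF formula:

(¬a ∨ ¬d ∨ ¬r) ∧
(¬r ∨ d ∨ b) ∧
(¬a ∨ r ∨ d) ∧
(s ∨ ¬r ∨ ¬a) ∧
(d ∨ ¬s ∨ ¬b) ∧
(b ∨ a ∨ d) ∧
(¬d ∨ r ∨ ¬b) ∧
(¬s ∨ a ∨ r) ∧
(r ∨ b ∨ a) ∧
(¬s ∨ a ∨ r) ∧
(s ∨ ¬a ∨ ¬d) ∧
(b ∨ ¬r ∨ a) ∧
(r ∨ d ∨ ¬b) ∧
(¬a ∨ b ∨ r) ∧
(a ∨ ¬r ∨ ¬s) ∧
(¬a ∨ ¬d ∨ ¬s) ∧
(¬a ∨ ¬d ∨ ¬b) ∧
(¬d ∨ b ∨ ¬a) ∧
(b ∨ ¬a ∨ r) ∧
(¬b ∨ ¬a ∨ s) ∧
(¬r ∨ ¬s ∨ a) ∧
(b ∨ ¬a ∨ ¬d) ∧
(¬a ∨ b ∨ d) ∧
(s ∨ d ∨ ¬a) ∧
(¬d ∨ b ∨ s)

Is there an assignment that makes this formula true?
Yes

Yes, the formula is satisfiable.

One satisfying assignment is: r=True, s=False, d=False, b=True, a=False

Verification: With this assignment, all 25 clauses evaluate to true.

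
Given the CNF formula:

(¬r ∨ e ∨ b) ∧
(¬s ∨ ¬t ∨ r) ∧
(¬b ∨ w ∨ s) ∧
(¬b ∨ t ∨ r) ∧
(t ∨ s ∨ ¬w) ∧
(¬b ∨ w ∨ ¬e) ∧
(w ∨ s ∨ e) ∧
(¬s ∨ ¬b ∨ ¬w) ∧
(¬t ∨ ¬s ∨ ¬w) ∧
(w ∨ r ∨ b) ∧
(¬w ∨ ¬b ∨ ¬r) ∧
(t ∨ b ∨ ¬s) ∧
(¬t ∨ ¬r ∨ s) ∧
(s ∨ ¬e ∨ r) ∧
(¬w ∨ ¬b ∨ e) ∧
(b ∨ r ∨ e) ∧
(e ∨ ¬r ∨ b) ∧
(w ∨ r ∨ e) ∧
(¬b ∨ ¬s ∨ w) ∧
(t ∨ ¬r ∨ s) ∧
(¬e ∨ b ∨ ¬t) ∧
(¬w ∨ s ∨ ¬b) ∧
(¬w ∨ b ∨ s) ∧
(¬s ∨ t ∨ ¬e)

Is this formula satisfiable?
No

No, the formula is not satisfiable.

No assignment of truth values to the variables can make all 24 clauses true simultaneously.

The formula is UNSAT (unsatisfiable).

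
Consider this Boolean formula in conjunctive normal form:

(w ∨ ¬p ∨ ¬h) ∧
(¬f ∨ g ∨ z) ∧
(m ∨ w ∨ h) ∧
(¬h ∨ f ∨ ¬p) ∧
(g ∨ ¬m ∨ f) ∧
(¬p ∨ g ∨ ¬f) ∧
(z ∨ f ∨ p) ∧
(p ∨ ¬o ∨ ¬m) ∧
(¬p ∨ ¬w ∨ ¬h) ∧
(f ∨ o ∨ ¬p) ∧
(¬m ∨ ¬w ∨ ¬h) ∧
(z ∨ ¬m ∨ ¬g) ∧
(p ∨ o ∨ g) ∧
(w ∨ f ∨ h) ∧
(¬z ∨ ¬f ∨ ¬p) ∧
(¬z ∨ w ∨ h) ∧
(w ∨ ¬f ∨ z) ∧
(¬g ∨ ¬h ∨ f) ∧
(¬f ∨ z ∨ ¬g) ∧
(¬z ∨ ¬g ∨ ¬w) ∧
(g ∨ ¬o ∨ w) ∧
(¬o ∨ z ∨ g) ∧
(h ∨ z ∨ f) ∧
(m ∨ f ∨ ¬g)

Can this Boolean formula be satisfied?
Yes

Yes, the formula is satisfiable.

One satisfying assignment is: z=True, f=False, p=False, m=False, h=True, w=True, o=True, g=False

Verification: With this assignment, all 24 clauses evaluate to true.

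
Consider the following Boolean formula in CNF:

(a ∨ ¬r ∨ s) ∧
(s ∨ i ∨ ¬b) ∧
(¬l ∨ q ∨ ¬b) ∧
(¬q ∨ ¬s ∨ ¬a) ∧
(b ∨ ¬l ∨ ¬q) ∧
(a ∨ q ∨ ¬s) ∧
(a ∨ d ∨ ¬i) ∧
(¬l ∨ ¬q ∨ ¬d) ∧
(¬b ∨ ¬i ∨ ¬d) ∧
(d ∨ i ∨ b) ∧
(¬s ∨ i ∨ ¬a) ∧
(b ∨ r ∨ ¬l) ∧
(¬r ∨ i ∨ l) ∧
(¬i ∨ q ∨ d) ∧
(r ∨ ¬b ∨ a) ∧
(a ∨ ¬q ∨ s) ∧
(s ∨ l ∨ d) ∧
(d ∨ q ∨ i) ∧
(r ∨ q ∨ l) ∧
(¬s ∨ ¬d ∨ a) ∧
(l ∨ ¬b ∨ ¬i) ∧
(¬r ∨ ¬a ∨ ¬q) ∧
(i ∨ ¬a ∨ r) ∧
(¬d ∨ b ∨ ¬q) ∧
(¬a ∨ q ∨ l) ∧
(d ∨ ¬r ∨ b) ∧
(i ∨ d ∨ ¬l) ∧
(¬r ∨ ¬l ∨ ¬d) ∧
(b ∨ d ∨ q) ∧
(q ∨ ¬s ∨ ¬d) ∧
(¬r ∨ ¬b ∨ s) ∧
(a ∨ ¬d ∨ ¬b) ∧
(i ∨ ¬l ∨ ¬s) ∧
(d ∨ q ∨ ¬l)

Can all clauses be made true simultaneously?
Yes

Yes, the formula is satisfiable.

One satisfying assignment is: i=True, d=False, q=True, s=False, b=True, l=True, r=False, a=True

Verification: With this assignment, all 34 clauses evaluate to true.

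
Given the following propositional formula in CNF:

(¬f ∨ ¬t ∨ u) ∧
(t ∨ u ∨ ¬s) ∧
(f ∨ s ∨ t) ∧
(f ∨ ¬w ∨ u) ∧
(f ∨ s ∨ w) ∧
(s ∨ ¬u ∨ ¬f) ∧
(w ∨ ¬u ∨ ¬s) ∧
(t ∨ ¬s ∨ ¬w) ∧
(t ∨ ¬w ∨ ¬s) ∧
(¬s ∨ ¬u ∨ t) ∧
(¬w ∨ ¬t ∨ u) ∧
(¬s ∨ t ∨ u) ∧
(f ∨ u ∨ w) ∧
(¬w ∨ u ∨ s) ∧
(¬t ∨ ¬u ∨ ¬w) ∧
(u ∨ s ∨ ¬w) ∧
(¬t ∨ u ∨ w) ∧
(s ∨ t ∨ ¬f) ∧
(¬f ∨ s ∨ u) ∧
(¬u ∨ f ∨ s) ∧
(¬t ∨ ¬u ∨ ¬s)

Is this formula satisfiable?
No

No, the formula is not satisfiable.

No assignment of truth values to the variables can make all 21 clauses true simultaneously.

The formula is UNSAT (unsatisfiable).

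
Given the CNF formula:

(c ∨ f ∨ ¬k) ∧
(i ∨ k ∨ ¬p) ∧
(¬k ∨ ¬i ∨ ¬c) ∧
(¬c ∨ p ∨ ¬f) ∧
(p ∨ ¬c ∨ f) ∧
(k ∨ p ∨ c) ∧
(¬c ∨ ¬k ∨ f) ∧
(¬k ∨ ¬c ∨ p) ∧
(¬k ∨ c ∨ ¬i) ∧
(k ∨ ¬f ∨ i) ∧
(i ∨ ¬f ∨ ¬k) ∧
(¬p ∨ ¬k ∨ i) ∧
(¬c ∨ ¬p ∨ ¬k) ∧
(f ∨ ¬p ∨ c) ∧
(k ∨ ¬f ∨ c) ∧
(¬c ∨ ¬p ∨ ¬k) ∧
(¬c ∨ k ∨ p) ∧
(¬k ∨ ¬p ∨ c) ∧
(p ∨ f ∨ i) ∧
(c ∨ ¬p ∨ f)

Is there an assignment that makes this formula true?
Yes

Yes, the formula is satisfiable.

One satisfying assignment is: f=True, k=False, c=True, p=True, i=True

Verification: With this assignment, all 20 clauses evaluate to true.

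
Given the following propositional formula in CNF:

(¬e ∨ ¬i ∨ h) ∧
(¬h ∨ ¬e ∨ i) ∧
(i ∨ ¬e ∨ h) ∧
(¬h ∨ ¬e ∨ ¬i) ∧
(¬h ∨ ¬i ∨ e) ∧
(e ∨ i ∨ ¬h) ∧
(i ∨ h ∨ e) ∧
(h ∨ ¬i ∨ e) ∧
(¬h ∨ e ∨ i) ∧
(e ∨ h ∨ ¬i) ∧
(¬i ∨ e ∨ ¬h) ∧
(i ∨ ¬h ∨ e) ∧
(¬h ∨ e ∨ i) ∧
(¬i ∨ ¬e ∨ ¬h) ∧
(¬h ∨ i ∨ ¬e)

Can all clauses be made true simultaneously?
No

No, the formula is not satisfiable.

No assignment of truth values to the variables can make all 15 clauses true simultaneously.

The formula is UNSAT (unsatisfiable).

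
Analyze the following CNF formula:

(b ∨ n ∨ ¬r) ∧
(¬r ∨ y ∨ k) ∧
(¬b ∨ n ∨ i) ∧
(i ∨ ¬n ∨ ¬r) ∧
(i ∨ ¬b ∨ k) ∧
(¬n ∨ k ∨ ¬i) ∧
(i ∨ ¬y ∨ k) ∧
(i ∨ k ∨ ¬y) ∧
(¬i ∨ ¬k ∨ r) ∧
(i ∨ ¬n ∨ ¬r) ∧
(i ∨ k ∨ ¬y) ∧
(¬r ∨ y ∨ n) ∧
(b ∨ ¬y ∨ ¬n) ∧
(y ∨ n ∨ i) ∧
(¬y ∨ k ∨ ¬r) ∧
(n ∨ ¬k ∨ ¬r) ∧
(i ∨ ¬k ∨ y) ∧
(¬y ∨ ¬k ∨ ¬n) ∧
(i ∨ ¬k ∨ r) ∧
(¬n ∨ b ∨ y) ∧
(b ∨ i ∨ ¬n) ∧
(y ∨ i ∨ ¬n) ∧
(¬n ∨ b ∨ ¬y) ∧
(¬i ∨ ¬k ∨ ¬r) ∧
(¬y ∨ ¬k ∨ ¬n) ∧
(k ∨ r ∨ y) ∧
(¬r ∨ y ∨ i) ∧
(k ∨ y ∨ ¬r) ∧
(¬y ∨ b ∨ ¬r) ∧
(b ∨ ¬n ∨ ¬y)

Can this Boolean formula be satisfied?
Yes

Yes, the formula is satisfiable.

One satisfying assignment is: b=False, y=True, k=False, r=False, n=False, i=True

Verification: With this assignment, all 30 clauses evaluate to true.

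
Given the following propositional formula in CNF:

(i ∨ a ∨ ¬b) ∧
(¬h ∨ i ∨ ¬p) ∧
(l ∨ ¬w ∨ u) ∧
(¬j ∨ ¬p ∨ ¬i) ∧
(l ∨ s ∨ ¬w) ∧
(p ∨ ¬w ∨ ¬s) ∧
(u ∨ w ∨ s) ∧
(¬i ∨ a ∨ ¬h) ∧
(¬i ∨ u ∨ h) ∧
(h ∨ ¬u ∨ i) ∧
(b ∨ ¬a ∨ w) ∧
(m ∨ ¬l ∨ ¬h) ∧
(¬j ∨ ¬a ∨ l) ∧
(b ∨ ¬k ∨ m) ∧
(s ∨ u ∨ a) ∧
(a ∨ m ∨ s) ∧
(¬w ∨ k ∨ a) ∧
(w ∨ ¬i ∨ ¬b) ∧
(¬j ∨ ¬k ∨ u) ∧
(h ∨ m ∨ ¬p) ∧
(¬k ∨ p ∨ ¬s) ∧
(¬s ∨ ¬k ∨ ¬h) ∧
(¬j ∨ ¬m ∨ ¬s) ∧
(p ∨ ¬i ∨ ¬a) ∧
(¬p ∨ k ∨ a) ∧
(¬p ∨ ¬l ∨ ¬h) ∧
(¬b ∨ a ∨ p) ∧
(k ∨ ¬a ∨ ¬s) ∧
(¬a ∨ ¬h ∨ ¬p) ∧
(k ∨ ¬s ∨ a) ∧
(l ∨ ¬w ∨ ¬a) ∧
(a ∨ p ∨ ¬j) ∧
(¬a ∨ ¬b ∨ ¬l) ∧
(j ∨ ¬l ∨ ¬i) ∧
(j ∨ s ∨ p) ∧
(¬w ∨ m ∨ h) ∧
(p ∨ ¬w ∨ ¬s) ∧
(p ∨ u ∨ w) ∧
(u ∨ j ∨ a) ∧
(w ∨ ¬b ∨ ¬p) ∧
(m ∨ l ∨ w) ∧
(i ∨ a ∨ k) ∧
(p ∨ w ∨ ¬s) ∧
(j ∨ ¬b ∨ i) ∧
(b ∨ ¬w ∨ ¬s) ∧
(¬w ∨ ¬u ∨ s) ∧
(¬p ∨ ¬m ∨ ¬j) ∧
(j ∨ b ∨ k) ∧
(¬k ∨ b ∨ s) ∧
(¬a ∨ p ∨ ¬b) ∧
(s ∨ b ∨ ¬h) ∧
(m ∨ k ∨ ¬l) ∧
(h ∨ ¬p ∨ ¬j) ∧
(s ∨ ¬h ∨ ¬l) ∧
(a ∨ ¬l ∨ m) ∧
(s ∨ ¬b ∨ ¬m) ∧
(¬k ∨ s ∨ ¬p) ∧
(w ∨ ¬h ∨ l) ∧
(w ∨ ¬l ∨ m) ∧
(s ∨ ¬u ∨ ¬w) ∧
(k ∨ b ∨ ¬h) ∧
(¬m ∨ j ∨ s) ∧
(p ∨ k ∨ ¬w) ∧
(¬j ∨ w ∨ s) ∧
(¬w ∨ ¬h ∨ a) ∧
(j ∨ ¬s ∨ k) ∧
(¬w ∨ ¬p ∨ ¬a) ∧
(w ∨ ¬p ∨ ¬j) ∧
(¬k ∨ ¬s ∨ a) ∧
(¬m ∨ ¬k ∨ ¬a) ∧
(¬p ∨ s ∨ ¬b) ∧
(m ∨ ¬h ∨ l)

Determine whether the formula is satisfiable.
No

No, the formula is not satisfiable.

No assignment of truth values to the variables can make all 72 clauses true simultaneously.

The formula is UNSAT (unsatisfiable).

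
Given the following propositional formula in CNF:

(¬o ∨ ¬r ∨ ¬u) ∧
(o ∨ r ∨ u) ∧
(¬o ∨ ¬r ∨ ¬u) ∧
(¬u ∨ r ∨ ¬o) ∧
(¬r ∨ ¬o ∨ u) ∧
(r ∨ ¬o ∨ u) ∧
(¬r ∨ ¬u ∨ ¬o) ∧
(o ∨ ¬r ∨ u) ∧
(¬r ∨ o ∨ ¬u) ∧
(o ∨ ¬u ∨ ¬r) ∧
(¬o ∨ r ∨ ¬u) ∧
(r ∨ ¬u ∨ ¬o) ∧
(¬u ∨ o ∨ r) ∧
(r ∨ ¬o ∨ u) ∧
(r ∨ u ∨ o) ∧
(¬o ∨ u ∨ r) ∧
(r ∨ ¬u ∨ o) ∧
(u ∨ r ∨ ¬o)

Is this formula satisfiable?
No

No, the formula is not satisfiable.

No assignment of truth values to the variables can make all 18 clauses true simultaneously.

The formula is UNSAT (unsatisfiable).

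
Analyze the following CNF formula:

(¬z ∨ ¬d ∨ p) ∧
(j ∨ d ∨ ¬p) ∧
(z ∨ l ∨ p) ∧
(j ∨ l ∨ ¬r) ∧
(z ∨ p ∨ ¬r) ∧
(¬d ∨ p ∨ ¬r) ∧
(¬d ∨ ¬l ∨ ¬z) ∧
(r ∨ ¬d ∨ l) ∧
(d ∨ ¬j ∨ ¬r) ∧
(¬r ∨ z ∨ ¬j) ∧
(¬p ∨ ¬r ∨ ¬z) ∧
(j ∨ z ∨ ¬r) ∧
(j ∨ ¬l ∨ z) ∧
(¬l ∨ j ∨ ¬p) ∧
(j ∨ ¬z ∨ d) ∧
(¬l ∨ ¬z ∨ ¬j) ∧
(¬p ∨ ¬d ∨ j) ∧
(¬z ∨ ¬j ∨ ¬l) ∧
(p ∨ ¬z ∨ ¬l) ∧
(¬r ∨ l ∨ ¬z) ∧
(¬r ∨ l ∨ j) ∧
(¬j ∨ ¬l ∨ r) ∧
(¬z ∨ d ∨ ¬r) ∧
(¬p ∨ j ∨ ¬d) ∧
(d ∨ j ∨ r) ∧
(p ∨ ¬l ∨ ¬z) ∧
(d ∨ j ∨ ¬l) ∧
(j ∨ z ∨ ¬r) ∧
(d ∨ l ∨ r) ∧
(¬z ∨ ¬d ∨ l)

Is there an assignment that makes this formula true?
No

No, the formula is not satisfiable.

No assignment of truth values to the variables can make all 30 clauses true simultaneously.

The formula is UNSAT (unsatisfiable).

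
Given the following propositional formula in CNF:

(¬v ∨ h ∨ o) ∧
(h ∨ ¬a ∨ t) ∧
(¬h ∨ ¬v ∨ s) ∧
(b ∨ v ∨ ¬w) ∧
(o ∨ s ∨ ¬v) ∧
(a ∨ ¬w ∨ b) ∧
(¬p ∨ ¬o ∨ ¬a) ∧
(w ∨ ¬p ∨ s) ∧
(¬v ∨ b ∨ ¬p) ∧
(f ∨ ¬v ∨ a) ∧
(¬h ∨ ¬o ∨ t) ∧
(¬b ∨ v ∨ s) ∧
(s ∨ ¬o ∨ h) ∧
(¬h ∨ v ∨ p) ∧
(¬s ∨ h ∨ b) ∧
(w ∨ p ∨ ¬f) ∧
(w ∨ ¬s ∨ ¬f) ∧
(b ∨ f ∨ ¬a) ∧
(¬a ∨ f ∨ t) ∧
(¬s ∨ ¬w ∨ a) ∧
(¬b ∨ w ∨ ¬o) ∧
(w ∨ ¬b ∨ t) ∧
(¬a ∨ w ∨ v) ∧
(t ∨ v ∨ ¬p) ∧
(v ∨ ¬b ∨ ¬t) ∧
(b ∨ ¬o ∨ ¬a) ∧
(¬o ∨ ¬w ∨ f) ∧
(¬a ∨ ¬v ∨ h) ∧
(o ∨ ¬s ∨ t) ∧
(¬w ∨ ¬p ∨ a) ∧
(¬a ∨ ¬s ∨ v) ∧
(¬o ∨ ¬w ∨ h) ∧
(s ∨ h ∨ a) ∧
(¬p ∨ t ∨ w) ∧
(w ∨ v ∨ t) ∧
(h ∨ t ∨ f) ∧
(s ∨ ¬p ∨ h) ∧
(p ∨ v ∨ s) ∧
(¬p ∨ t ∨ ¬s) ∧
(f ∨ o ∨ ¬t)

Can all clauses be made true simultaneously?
Yes

Yes, the formula is satisfiable.

One satisfying assignment is: a=False, o=True, f=False, w=False, v=False, h=True, p=True, b=False, s=True, t=True

Verification: With this assignment, all 40 clauses evaluate to true.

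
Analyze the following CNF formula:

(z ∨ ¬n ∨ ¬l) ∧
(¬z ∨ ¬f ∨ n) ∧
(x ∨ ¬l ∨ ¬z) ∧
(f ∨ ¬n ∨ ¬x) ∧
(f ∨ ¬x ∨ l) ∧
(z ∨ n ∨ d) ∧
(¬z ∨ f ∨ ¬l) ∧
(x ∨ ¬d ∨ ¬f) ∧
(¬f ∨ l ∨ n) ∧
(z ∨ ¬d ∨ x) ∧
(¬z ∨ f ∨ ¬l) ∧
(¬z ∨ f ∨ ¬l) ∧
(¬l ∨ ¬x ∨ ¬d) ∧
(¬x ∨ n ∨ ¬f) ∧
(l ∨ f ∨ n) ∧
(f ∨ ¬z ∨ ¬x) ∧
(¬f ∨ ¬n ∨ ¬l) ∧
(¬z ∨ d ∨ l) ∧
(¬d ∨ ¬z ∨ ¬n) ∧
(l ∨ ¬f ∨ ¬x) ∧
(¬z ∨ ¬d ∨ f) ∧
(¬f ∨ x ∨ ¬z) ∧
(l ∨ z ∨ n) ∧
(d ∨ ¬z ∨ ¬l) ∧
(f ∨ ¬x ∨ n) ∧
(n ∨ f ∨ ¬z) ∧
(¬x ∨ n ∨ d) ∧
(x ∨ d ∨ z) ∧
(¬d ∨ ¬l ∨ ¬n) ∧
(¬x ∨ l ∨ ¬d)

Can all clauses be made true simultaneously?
No

No, the formula is not satisfiable.

No assignment of truth values to the variables can make all 30 clauses true simultaneously.

The formula is UNSAT (unsatisfiable).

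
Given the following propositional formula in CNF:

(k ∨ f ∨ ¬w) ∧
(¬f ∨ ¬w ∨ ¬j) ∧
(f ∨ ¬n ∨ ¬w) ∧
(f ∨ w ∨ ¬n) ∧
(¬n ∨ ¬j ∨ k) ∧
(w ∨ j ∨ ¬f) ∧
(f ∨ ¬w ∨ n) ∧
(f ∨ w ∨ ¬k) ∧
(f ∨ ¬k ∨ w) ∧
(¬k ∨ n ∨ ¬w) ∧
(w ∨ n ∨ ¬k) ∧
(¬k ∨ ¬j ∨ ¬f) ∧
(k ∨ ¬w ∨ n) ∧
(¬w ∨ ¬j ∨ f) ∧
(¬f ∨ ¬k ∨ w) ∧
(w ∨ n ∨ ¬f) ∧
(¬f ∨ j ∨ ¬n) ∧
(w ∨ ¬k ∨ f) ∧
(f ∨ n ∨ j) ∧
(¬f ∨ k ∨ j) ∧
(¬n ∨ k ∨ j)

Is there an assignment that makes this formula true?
Yes

Yes, the formula is satisfiable.

One satisfying assignment is: f=False, w=False, j=True, n=False, k=False

Verification: With this assignment, all 21 clauses evaluate to true.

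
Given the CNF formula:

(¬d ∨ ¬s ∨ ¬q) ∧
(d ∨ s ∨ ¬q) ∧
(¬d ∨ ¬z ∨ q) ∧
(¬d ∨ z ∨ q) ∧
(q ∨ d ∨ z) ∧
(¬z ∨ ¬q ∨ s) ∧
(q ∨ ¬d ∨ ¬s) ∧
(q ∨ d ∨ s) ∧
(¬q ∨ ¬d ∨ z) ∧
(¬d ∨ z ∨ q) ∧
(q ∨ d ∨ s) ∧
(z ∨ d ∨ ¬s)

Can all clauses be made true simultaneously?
Yes

Yes, the formula is satisfiable.

One satisfying assignment is: z=True, d=False, q=False, s=True

Verification: With this assignment, all 12 clauses evaluate to true.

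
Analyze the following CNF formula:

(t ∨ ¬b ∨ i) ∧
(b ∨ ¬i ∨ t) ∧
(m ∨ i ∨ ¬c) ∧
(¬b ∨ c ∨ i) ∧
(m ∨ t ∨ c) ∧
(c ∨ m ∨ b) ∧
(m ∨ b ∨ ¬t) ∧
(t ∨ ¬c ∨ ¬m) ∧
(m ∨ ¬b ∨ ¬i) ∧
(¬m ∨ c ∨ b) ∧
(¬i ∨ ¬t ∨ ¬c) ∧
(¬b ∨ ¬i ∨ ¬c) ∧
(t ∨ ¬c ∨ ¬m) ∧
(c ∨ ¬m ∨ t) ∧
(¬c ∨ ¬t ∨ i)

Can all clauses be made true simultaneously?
Yes

Yes, the formula is satisfiable.

One satisfying assignment is: i=True, t=True, m=True, c=False, b=True

Verification: With this assignment, all 15 clauses evaluate to true.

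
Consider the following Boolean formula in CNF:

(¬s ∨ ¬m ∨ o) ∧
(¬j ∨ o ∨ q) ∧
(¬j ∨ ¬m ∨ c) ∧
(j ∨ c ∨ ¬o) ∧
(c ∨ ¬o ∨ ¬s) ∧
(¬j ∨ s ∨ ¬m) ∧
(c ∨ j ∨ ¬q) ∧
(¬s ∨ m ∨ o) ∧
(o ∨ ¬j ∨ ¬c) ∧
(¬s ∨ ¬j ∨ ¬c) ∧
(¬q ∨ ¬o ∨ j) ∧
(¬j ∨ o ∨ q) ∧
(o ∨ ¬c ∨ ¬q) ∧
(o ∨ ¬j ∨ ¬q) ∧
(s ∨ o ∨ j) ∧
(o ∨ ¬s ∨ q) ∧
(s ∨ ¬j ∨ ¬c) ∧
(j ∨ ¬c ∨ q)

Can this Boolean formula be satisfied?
Yes

Yes, the formula is satisfiable.

One satisfying assignment is: s=False, j=True, m=False, q=False, o=True, c=False

Verification: With this assignment, all 18 clauses evaluate to true.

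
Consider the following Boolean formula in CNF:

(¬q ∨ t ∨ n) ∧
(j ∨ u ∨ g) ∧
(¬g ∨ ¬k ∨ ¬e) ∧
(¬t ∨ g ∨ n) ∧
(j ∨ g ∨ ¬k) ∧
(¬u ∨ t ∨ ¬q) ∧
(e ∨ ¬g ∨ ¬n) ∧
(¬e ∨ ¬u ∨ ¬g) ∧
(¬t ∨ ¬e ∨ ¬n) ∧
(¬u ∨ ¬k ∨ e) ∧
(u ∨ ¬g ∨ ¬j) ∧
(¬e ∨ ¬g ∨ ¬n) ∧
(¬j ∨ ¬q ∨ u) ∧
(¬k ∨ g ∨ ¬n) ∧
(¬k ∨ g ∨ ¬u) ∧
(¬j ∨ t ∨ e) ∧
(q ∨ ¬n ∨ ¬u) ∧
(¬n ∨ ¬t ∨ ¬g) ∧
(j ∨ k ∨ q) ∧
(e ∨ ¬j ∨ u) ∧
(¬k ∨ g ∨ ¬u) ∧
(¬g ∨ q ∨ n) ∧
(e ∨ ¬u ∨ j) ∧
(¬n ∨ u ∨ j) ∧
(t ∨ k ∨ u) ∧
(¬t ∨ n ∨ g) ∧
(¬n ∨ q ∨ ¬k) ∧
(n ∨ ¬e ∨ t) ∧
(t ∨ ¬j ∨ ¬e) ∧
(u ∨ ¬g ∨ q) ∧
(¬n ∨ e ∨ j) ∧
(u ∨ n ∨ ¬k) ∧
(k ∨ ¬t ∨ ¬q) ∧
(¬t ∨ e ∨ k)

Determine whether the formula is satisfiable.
No

No, the formula is not satisfiable.

No assignment of truth values to the variables can make all 34 clauses true simultaneously.

The formula is UNSAT (unsatisfiable).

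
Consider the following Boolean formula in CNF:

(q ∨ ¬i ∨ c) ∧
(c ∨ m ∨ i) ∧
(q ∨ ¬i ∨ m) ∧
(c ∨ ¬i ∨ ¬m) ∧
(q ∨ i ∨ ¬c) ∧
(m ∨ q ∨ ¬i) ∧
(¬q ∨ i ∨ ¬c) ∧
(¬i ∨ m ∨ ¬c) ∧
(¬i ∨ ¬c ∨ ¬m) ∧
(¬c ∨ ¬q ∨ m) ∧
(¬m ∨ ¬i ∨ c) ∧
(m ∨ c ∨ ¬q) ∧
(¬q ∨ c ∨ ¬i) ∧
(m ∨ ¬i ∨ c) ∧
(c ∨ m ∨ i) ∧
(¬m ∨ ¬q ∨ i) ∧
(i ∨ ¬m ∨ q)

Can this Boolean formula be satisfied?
No

No, the formula is not satisfiable.

No assignment of truth values to the variables can make all 17 clauses true simultaneously.

The formula is UNSAT (unsatisfiable).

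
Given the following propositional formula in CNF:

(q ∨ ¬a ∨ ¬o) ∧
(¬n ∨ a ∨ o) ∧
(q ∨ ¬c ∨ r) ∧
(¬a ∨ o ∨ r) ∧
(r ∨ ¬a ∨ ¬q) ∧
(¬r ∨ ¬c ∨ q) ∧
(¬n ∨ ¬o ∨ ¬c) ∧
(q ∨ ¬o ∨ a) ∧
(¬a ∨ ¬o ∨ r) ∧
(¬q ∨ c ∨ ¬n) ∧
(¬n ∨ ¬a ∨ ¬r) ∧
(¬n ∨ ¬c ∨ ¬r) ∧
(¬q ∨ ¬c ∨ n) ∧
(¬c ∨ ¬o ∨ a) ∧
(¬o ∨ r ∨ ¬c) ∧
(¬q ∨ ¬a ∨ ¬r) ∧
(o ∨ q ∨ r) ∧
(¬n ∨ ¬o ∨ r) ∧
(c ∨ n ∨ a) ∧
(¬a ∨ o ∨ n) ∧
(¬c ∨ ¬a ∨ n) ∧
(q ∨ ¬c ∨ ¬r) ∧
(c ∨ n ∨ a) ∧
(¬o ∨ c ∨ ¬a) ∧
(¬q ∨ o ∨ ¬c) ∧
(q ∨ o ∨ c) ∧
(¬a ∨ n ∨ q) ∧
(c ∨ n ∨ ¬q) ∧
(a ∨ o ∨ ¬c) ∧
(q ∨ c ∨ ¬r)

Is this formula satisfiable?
No

No, the formula is not satisfiable.

No assignment of truth values to the variables can make all 30 clauses true simultaneously.

The formula is UNSAT (unsatisfiable).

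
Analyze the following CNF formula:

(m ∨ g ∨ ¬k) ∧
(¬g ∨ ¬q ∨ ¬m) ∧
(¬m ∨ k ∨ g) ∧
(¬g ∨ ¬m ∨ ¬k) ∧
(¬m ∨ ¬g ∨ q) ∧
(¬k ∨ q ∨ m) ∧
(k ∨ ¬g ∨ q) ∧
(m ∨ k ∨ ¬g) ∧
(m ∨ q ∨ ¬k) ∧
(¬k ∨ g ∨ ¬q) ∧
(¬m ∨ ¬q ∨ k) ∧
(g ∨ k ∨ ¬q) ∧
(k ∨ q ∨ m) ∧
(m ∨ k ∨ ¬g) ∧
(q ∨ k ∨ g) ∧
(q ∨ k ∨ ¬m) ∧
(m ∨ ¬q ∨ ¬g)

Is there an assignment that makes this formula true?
Yes

Yes, the formula is satisfiable.

One satisfying assignment is: k=True, g=False, m=True, q=False

Verification: With this assignment, all 17 clauses evaluate to true.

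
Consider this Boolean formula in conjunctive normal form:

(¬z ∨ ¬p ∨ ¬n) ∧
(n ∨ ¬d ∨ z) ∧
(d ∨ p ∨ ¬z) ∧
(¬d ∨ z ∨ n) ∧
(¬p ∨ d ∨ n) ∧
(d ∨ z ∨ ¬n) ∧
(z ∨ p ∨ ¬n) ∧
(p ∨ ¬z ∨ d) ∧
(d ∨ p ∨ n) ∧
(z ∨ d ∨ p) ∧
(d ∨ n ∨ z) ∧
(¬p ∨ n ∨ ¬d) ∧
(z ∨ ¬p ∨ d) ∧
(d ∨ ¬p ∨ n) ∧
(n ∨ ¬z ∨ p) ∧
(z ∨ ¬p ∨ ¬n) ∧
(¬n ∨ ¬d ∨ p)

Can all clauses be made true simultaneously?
No

No, the formula is not satisfiable.

No assignment of truth values to the variables can make all 17 clauses true simultaneously.

The formula is UNSAT (unsatisfiable).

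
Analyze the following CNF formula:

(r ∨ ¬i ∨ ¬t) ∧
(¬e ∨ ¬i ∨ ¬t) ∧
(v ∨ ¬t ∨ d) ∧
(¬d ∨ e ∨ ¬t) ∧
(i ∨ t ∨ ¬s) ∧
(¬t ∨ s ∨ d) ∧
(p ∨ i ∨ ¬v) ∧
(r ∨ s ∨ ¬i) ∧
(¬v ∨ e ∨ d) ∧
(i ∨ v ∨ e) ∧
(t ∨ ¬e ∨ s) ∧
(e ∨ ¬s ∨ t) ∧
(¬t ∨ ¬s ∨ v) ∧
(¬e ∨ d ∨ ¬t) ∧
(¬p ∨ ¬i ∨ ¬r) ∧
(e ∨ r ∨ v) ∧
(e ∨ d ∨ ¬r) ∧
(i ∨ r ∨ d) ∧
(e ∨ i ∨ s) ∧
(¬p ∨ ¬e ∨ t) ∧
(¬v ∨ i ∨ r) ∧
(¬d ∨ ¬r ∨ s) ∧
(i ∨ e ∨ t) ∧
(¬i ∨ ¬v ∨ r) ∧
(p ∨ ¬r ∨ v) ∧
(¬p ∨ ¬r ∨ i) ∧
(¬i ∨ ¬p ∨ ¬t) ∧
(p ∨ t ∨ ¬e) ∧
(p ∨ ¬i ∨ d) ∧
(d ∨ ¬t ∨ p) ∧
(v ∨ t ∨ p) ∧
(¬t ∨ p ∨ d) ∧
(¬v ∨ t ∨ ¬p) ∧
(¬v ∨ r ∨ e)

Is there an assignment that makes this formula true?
Yes

Yes, the formula is satisfiable.

One satisfying assignment is: v=False, t=True, d=True, i=False, r=False, e=True, p=False, s=False

Verification: With this assignment, all 34 clauses evaluate to true.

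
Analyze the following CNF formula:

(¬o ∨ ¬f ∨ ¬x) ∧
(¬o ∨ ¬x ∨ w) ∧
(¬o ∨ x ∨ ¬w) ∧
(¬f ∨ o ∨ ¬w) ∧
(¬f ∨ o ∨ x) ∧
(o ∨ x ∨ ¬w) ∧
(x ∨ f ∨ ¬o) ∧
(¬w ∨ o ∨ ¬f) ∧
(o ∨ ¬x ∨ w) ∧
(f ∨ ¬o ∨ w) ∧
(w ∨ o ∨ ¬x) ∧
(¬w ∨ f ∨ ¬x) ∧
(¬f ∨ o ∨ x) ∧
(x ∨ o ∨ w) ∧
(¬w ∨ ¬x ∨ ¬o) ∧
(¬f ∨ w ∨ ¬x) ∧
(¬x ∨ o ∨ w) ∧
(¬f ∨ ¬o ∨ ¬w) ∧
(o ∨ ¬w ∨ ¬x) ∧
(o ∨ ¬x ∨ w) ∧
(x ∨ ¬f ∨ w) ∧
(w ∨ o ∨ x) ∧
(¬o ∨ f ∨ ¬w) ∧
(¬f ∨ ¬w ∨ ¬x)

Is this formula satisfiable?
No

No, the formula is not satisfiable.

No assignment of truth values to the variables can make all 24 clauses true simultaneously.

The formula is UNSAT (unsatisfiable).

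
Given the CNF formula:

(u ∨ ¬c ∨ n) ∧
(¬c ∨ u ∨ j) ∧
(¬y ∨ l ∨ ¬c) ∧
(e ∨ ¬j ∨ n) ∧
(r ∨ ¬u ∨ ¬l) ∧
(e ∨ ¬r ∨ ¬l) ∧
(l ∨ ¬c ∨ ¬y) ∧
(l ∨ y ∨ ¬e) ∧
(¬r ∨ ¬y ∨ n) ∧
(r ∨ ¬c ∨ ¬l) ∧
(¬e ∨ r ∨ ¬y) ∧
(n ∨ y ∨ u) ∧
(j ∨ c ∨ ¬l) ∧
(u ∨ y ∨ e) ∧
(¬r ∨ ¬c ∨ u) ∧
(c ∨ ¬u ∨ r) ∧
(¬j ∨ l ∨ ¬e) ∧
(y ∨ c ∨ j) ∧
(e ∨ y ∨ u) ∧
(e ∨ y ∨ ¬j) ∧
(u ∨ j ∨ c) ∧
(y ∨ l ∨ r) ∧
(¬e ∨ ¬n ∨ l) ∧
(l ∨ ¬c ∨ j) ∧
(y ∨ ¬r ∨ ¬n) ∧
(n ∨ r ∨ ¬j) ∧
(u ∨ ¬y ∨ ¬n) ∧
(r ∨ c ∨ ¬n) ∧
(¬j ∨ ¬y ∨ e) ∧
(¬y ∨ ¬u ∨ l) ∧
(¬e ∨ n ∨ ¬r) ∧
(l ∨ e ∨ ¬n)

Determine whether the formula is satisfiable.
Yes

Yes, the formula is satisfiable.

One satisfying assignment is: u=True, r=True, j=True, y=True, e=True, n=True, l=True, c=False

Verification: With this assignment, all 32 clauses evaluate to true.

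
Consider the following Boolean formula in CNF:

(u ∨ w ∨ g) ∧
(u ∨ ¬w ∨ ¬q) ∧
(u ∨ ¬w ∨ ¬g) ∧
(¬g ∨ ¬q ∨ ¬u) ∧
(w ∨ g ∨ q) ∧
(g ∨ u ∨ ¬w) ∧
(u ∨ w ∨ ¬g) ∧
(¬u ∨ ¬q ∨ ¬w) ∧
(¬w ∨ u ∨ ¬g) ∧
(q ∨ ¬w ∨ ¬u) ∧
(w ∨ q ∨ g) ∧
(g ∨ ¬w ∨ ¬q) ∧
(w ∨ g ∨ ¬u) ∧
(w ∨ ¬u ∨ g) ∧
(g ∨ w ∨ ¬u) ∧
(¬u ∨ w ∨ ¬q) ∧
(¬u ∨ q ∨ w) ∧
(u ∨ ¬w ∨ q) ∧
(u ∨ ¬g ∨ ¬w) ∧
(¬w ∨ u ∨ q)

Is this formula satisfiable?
No

No, the formula is not satisfiable.

No assignment of truth values to the variables can make all 20 clauses true simultaneously.

The formula is UNSAT (unsatisfiable).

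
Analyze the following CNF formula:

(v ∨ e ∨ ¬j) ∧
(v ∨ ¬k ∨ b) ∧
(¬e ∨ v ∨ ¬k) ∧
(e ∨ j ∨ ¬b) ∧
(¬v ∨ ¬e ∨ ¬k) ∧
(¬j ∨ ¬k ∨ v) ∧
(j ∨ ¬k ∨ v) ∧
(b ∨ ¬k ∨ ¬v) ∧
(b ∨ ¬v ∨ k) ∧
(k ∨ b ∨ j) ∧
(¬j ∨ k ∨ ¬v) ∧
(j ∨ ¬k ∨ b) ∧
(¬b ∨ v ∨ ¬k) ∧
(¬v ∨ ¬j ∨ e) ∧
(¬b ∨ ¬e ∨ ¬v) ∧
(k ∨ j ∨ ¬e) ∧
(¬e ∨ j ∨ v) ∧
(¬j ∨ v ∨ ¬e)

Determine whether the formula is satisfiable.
No

No, the formula is not satisfiable.

No assignment of truth values to the variables can make all 18 clauses true simultaneously.

The formula is UNSAT (unsatisfiable).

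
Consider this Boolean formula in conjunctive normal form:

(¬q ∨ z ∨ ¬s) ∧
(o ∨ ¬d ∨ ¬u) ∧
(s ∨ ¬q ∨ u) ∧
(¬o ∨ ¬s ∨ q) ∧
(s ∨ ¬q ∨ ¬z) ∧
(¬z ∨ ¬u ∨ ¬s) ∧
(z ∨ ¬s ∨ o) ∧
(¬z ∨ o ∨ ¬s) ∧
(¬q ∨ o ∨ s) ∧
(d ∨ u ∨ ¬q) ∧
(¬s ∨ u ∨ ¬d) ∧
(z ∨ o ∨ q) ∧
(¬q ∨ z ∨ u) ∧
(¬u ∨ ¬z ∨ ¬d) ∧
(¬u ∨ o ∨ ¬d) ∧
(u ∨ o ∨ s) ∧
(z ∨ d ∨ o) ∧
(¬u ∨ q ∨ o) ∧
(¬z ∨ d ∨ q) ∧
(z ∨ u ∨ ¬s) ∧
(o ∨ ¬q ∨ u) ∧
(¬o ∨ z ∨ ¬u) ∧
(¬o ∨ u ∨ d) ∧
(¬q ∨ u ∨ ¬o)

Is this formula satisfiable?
Yes

Yes, the formula is satisfiable.

One satisfying assignment is: z=False, d=True, o=True, s=False, u=False, q=False

Verification: With this assignment, all 24 clauses evaluate to true.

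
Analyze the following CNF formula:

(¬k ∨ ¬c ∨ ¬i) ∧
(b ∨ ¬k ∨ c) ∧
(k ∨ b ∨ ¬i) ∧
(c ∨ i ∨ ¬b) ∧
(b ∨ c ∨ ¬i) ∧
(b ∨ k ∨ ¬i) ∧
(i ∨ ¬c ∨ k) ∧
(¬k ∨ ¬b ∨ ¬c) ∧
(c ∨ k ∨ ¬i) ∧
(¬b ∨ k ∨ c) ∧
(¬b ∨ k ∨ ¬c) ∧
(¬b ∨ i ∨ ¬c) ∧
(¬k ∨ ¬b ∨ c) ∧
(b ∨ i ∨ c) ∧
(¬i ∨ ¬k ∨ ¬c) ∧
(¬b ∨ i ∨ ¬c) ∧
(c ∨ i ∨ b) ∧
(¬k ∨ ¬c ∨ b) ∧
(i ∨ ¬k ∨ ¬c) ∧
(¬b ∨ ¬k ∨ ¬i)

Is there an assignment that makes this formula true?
No

No, the formula is not satisfiable.

No assignment of truth values to the variables can make all 20 clauses true simultaneously.

The formula is UNSAT (unsatisfiable).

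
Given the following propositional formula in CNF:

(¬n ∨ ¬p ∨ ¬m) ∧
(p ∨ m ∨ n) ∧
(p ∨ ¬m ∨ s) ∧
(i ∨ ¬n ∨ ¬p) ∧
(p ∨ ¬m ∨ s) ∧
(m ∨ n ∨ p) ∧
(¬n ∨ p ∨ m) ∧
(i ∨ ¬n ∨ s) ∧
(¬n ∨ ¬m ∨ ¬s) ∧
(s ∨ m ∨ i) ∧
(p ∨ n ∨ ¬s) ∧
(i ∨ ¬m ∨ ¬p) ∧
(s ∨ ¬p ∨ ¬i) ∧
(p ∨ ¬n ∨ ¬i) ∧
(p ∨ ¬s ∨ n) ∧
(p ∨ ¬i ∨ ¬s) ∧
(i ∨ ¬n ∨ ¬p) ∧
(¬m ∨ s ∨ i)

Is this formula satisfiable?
Yes

Yes, the formula is satisfiable.

One satisfying assignment is: s=True, m=False, p=True, i=False, n=False

Verification: With this assignment, all 18 clauses evaluate to true.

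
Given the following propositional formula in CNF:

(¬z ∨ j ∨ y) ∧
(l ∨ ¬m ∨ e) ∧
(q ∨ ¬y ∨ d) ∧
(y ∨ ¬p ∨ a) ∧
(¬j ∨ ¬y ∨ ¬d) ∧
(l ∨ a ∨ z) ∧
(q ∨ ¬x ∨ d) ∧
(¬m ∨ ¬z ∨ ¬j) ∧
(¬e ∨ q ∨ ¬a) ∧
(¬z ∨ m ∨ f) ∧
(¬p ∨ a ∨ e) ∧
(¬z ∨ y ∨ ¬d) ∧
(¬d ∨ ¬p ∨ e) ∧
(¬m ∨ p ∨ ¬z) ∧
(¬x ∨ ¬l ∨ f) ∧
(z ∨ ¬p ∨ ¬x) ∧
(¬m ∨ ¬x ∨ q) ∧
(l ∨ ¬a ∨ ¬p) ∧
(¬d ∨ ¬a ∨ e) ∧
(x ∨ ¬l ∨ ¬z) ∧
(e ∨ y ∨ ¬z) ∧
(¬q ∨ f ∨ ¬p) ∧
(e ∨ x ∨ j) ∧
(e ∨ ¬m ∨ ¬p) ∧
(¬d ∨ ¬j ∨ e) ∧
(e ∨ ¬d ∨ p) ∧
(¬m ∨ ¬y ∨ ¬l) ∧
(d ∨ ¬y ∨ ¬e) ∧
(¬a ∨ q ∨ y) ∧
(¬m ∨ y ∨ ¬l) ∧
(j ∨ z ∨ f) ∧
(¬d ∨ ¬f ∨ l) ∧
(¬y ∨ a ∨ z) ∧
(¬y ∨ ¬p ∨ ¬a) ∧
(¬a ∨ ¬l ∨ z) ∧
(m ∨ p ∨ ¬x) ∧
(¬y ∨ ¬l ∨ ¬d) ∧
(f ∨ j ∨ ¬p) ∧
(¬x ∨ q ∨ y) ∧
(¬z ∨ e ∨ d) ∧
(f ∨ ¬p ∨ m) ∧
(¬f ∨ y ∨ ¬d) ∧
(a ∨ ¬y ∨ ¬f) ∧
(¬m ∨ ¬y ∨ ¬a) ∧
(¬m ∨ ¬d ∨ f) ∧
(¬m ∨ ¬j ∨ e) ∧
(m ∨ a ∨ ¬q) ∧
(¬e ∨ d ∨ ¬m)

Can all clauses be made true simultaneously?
Yes

Yes, the formula is satisfiable.

One satisfying assignment is: l=True, e=False, z=False, q=False, m=False, y=False, p=False, d=False, a=False, j=True, x=False, f=False

Verification: With this assignment, all 48 clauses evaluate to true.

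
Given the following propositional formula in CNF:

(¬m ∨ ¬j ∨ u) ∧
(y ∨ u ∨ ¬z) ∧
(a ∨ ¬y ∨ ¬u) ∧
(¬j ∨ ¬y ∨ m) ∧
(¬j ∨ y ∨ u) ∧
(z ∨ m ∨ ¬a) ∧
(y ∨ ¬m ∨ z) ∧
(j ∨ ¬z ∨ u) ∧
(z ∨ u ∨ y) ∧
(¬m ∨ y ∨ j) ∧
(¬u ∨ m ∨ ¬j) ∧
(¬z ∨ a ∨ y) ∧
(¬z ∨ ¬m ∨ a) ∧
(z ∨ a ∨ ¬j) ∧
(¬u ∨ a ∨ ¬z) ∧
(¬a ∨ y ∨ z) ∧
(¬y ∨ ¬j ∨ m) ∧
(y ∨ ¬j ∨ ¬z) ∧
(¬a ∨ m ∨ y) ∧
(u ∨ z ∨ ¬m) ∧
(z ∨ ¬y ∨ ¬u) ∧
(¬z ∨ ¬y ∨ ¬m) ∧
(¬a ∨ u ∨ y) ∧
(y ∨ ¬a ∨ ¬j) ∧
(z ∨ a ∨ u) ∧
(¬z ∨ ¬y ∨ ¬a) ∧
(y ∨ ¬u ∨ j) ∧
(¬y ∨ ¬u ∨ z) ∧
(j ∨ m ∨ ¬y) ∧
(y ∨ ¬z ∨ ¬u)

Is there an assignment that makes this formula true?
No

No, the formula is not satisfiable.

No assignment of truth values to the variables can make all 30 clauses true simultaneously.

The formula is UNSAT (unsatisfiable).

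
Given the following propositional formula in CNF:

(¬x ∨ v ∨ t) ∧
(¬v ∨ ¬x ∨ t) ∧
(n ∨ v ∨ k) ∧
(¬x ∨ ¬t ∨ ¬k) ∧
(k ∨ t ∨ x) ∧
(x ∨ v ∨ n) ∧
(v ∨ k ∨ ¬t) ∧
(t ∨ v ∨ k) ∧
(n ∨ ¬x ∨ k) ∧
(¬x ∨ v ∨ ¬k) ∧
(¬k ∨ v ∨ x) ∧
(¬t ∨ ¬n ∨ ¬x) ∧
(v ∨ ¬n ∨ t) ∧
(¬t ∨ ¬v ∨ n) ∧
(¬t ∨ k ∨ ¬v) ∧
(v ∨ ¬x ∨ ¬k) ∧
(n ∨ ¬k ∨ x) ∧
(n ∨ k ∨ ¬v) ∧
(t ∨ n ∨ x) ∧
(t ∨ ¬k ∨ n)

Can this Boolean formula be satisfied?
Yes

Yes, the formula is satisfiable.

One satisfying assignment is: v=True, t=False, k=True, n=True, x=False

Verification: With this assignment, all 20 clauses evaluate to true.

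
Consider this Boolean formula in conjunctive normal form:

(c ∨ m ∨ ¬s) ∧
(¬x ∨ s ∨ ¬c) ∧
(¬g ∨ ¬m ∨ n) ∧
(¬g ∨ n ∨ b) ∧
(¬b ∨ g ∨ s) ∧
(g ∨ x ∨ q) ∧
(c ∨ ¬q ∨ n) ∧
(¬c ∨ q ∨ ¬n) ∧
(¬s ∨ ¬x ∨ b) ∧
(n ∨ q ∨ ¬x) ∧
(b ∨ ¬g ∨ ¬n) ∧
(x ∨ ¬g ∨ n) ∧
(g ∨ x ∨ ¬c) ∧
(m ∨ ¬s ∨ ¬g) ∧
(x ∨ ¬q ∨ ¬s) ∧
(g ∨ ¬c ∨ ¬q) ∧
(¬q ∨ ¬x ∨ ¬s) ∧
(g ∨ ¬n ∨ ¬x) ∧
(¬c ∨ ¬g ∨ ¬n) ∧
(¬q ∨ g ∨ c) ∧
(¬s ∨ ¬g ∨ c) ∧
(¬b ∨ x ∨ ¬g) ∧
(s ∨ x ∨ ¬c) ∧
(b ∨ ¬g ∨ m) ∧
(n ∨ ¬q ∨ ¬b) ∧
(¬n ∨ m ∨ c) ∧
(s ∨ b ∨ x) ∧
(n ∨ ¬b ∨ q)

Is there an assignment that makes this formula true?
Yes

Yes, the formula is satisfiable.

One satisfying assignment is: m=True, x=True, s=False, c=False, b=True, q=True, n=True, g=True

Verification: With this assignment, all 28 clauses evaluate to true.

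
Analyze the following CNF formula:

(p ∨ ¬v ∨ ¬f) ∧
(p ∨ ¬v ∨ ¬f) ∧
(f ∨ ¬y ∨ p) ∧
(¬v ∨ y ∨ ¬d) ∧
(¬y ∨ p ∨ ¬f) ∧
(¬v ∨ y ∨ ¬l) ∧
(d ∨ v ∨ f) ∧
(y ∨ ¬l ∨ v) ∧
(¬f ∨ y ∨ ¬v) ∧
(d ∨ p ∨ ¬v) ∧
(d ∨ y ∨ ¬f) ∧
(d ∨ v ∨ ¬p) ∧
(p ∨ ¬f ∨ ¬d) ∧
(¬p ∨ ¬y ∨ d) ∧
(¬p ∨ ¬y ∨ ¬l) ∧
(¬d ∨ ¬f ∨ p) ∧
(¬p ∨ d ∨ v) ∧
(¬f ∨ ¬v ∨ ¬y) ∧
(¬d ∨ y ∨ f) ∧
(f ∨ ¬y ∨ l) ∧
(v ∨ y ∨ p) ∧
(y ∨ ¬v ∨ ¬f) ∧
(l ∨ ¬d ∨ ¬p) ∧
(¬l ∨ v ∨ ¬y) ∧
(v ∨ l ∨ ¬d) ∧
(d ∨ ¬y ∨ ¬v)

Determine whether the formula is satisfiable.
Yes

Yes, the formula is satisfiable.

One satisfying assignment is: v=True, p=True, d=False, y=False, f=False, l=False

Verification: With this assignment, all 26 clauses evaluate to true.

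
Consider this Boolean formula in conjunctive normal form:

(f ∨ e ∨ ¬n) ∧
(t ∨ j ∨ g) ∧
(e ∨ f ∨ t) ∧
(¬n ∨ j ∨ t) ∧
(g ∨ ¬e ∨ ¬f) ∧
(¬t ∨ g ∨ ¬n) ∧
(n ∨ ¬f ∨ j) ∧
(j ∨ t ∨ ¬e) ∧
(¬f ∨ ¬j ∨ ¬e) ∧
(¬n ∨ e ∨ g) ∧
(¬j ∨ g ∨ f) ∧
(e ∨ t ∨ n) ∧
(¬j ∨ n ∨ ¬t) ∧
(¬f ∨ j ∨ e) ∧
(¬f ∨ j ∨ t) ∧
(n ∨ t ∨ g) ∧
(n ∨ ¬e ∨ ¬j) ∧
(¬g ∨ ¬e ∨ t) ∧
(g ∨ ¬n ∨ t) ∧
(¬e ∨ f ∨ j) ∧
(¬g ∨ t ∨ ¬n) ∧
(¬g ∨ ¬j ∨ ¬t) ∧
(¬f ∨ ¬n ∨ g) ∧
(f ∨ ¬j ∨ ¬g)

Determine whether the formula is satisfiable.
Yes

Yes, the formula is satisfiable.

One satisfying assignment is: j=False, g=True, e=False, f=False, t=True, n=False

Verification: With this assignment, all 24 clauses evaluate to true.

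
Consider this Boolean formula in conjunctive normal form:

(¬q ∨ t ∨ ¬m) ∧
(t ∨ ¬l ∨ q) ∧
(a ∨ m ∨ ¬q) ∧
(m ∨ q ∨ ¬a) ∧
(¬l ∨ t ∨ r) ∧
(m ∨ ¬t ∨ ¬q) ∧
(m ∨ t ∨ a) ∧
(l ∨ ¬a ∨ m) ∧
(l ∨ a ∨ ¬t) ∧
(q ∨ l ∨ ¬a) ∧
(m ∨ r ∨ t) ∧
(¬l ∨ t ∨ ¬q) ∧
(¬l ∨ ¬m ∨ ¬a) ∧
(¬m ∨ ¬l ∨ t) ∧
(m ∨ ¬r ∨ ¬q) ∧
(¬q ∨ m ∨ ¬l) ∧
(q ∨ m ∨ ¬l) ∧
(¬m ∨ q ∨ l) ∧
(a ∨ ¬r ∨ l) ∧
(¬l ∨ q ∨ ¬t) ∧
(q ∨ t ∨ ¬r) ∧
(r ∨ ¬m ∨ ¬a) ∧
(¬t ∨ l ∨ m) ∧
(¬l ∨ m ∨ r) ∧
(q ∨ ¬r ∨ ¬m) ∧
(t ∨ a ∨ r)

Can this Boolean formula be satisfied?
Yes

Yes, the formula is satisfiable.

One satisfying assignment is: l=True, m=True, a=False, q=True, t=True, r=False

Verification: With this assignment, all 26 clauses evaluate to true.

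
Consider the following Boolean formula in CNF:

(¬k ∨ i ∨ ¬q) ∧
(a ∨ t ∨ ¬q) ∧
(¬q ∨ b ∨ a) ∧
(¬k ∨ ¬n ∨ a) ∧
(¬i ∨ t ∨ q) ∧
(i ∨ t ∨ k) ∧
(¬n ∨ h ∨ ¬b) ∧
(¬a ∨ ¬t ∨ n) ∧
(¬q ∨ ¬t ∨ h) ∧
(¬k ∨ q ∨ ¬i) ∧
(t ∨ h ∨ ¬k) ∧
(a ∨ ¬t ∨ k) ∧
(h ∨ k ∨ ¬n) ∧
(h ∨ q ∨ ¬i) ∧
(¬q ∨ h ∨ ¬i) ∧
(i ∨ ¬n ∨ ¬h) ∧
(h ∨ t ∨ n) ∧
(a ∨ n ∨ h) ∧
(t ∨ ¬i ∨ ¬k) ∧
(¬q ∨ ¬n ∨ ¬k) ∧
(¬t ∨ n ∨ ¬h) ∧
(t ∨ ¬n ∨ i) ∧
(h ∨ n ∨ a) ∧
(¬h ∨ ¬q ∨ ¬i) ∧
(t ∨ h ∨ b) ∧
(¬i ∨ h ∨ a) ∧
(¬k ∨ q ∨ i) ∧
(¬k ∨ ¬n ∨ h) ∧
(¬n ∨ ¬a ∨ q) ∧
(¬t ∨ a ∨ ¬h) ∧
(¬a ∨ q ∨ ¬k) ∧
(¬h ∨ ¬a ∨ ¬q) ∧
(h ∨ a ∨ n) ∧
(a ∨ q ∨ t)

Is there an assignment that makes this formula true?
No

No, the formula is not satisfiable.

No assignment of truth values to the variables can make all 34 clauses true simultaneously.

The formula is UNSAT (unsatisfiable).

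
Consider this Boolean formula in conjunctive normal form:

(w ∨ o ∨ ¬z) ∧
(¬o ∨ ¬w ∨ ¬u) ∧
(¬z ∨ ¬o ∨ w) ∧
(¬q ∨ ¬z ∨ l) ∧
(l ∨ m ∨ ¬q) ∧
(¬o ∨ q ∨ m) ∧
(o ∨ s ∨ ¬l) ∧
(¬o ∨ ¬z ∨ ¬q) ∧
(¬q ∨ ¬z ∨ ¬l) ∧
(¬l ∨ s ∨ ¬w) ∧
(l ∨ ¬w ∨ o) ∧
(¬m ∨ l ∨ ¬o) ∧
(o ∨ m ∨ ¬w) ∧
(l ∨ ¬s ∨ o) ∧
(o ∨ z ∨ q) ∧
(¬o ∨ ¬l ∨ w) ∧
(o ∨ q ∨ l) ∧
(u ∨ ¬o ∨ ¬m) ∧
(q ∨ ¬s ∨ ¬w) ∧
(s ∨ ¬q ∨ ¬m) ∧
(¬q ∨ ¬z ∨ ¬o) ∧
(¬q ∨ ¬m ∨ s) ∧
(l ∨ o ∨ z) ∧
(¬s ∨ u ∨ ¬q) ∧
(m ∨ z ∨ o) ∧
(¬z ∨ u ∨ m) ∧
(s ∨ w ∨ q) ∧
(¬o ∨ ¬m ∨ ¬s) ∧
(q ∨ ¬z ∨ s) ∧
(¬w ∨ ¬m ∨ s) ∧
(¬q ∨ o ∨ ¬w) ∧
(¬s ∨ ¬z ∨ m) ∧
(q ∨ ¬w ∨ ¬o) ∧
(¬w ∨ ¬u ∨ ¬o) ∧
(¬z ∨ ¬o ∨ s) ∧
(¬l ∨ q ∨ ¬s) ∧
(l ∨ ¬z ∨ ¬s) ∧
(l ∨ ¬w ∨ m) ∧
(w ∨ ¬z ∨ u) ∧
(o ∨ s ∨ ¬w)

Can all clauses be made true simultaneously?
Yes

Yes, the formula is satisfiable.

One satisfying assignment is: u=True, l=True, m=True, z=False, s=True, o=False, q=True, w=False

Verification: With this assignment, all 40 clauses evaluate to true.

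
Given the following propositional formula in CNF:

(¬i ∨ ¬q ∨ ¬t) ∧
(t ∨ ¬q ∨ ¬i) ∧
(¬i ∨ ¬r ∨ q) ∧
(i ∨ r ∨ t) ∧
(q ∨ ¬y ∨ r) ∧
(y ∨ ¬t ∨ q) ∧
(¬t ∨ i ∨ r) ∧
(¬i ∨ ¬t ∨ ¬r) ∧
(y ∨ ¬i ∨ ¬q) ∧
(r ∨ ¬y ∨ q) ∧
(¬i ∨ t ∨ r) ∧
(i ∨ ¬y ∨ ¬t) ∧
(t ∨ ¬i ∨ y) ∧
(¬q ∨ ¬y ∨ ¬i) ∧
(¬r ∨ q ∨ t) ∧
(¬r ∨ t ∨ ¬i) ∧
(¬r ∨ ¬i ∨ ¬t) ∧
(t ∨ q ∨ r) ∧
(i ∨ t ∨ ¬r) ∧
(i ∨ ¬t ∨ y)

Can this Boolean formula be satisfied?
No

No, the formula is not satisfiable.

No assignment of truth values to the variables can make all 20 clauses true simultaneously.

The formula is UNSAT (unsatisfiable).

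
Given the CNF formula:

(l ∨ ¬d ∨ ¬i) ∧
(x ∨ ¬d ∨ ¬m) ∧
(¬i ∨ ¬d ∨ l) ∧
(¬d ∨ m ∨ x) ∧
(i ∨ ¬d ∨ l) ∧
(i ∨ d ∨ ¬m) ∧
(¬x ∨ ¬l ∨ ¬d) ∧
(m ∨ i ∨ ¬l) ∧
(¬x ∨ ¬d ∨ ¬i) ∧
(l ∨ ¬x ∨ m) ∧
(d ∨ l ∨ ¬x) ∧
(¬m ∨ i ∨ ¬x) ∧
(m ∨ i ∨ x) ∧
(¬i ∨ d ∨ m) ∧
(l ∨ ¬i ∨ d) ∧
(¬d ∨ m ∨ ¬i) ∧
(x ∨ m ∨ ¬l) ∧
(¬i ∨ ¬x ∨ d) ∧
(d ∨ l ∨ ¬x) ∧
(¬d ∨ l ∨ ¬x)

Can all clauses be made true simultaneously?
Yes

Yes, the formula is satisfiable.

One satisfying assignment is: x=False, l=True, m=True, d=False, i=True

Verification: With this assignment, all 20 clauses evaluate to true.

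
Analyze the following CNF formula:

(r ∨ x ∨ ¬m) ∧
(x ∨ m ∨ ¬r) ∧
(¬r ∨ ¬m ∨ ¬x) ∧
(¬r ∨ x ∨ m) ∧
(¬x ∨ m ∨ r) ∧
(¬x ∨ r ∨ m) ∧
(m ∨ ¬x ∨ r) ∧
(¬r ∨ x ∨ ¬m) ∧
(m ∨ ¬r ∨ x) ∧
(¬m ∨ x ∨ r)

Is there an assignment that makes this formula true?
Yes

Yes, the formula is satisfiable.

One satisfying assignment is: x=False, m=False, r=False

Verification: With this assignment, all 10 clauses evaluate to true.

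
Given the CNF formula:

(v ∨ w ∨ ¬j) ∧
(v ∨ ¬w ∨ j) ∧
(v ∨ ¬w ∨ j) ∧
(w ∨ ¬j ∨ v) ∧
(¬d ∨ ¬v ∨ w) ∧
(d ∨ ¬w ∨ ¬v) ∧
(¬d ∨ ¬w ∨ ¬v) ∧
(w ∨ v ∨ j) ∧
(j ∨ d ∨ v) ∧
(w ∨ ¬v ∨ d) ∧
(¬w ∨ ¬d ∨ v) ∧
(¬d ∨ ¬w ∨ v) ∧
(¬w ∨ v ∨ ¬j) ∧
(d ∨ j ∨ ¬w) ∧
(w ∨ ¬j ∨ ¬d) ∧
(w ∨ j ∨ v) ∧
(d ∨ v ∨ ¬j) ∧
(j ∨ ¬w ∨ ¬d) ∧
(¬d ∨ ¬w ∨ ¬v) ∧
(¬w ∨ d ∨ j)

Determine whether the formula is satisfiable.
No

No, the formula is not satisfiable.

No assignment of truth values to the variables can make all 20 clauses true simultaneously.

The formula is UNSAT (unsatisfiable).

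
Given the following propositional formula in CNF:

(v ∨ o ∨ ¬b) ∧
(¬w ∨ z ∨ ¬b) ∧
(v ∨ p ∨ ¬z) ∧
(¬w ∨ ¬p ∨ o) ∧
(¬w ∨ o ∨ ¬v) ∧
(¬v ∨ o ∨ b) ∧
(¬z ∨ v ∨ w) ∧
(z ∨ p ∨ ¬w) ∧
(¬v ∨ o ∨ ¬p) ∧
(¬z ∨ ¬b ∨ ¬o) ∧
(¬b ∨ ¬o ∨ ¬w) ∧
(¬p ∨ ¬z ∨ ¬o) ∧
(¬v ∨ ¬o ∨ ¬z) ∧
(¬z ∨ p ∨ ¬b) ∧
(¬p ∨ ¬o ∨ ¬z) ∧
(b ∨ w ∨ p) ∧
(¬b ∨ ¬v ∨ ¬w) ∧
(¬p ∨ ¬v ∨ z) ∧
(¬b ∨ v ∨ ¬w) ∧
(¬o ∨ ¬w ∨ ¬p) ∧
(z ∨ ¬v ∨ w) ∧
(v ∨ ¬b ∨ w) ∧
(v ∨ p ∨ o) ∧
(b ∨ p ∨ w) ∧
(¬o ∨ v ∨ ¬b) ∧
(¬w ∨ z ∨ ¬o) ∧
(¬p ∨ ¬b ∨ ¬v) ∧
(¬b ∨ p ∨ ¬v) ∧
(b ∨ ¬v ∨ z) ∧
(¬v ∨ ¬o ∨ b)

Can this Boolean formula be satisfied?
Yes

Yes, the formula is satisfiable.

One satisfying assignment is: z=False, p=True, o=False, b=False, v=False, w=False

Verification: With this assignment, all 30 clauses evaluate to true.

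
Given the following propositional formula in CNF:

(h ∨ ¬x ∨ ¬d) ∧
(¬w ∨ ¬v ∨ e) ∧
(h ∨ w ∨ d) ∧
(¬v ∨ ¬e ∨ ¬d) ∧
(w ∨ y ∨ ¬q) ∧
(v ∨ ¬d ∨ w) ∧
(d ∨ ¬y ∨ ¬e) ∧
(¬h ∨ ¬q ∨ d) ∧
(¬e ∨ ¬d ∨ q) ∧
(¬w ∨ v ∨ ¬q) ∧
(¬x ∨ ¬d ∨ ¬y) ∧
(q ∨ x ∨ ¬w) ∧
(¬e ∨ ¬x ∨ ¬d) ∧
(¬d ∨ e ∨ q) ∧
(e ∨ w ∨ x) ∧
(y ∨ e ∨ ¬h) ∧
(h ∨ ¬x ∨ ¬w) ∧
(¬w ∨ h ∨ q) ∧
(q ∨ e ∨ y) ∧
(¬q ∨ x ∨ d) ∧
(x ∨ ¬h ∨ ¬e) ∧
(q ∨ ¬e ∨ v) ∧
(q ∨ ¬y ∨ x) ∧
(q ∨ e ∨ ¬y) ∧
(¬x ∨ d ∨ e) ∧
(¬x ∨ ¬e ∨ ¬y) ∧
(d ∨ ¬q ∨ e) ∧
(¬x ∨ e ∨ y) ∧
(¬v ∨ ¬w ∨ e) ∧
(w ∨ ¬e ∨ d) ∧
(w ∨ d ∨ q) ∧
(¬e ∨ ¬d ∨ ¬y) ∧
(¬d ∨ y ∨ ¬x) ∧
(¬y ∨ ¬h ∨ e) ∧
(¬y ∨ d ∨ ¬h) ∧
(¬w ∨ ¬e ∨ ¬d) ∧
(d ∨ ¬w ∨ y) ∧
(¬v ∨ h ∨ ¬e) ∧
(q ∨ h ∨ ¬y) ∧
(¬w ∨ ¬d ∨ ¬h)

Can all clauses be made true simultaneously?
No

No, the formula is not satisfiable.

No assignment of truth values to the variables can make all 40 clauses true simultaneously.

The formula is UNSAT (unsatisfiable).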